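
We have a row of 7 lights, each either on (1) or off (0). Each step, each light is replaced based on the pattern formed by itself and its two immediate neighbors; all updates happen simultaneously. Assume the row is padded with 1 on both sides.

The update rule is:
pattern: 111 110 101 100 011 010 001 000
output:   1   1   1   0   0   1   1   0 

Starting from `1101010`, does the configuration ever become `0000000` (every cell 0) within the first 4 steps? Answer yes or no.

no

1111111
1111111  (fixed point — unchanged through step 4)
step 4 is 1111111, still not uniform 0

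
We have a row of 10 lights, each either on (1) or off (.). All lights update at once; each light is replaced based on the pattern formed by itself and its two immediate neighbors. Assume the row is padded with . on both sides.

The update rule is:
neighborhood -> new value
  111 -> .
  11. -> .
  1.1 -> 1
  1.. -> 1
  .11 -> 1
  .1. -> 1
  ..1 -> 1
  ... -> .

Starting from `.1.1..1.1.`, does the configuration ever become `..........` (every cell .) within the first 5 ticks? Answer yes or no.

no

1111111111
1.........
11........
1.1.......
1111......
tick 5 is 1111......, still not uniform .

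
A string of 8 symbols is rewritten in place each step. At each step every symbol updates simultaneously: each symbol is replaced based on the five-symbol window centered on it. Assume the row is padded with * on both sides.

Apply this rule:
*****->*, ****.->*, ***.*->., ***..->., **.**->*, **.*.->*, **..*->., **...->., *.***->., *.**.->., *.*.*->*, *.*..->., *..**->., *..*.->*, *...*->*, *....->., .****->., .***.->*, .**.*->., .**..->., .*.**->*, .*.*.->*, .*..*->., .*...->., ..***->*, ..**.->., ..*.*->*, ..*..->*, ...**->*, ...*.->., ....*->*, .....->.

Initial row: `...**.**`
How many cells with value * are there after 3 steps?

.**..*..
*...**..
..**....
count of *: 2

2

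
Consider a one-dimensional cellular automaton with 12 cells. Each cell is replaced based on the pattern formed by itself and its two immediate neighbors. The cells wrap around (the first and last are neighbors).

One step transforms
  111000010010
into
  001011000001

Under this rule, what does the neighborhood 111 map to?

At position 1 the neighborhood is 111; the next row has 0 there.

0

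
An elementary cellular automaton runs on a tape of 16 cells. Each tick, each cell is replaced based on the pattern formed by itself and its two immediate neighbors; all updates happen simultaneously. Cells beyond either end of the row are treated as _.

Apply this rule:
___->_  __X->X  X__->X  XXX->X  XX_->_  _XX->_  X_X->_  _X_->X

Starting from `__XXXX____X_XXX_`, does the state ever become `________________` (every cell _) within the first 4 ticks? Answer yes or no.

_X_XX_X__XX__X_X
XX____XXX__XXX_X
__X__X_X_XX_X__X
_XXXXX_X____XXXX
tick 4 is _XXXXX_X____XXXX, still not uniform _

no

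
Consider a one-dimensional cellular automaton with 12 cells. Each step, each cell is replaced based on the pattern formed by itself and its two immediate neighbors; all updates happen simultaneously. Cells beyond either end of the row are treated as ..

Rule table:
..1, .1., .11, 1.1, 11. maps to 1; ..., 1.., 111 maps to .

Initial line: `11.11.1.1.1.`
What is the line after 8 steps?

1...111..11.

step 1: 11111111111.
step 2: 1.........1.
step 3: 1........11.
step 4: 1.......111.
step 5: 1......11.1.
step 6: 1.....11111.
step 7: 1....11...1.
step 8: 1...111..11.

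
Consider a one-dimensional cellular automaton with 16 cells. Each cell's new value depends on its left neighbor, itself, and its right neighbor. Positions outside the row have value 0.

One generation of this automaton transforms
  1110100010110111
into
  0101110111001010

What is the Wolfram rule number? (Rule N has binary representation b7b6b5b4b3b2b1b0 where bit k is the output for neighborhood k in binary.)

182

position 1: 111 → 1  (bit 7 = 1)
position 2: 110 → 0  (bit 6 = 0)
position 3: 101 → 1  (bit 5 = 1)
position 5: 100 → 1  (bit 4 = 1)
position 0: 011 → 0  (bit 3 = 0)
position 4: 010 → 1  (bit 2 = 1)
position 7: 001 → 1  (bit 1 = 1)
position 6: 000 → 0  (bit 0 = 0)
bits b7..b0 = 10110110 = 182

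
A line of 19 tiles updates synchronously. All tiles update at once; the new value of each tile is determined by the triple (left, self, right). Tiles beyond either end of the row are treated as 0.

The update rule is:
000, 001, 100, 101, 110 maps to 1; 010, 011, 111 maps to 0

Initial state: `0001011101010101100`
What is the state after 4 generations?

generation 1: 1110100110101010111
generation 2: 0011011011010101001
generation 3: 1101101101101010110
generation 4: 0110110110110101011

0110110110110101011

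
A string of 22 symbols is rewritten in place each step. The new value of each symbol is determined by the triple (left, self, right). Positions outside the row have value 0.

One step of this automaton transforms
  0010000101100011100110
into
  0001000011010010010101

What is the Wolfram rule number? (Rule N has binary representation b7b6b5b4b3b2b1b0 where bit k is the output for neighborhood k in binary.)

56

position 15: 111 → 0  (bit 7 = 0)
position 10: 110 → 0  (bit 6 = 0)
position 8: 101 → 1  (bit 5 = 1)
position 3: 100 → 1  (bit 4 = 1)
position 9: 011 → 1  (bit 3 = 1)
position 2: 010 → 0  (bit 2 = 0)
position 1: 001 → 0  (bit 1 = 0)
position 0: 000 → 0  (bit 0 = 0)
bits b7..b0 = 00111000 = 56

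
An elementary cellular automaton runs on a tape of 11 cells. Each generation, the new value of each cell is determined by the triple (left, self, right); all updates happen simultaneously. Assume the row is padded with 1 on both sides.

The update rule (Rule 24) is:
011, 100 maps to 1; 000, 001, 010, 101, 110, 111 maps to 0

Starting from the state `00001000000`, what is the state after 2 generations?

01000010000

10000100000
01000010000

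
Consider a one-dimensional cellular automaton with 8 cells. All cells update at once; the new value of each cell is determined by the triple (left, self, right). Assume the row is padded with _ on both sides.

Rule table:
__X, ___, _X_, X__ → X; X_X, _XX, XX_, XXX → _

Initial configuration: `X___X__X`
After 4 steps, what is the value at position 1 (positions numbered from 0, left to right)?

XXXXXXXX
________
XXXXXXXX  (repeats step 1; period 2)
step 4: ________
position 1 holds _

_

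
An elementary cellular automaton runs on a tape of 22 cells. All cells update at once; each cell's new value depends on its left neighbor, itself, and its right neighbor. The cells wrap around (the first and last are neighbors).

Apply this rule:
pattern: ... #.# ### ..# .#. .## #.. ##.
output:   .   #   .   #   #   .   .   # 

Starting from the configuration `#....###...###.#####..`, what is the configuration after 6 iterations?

iteration 1: #...#..#..#..##....#.#
iteration 2: #..##.##.##.#.#...###.
iteration 3: #.#.##.##.#####..#..##
iteration 4: ####.##.##....#.##.#..
iteration 5: ...##.##.#...###.###.#
iteration 6: ..#.##.###..#..##..###

..#.##.###..#..##..###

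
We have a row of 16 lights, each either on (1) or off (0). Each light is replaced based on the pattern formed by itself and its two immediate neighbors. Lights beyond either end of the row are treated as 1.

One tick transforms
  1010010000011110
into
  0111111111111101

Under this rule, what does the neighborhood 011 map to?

1

At position 11 the neighborhood is 011; the next row has 1 there.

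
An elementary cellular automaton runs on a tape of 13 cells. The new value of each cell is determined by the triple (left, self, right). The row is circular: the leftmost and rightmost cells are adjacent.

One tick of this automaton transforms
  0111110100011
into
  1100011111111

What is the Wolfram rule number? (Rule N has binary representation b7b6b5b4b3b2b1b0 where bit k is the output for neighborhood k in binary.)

position 2: 111 → 0  (bit 7 = 0)
position 5: 110 → 1  (bit 6 = 1)
position 0: 101 → 1  (bit 5 = 1)
position 8: 100 → 1  (bit 4 = 1)
position 1: 011 → 1  (bit 3 = 1)
position 7: 010 → 1  (bit 2 = 1)
position 10: 001 → 1  (bit 1 = 1)
position 9: 000 → 1  (bit 0 = 1)
bits b7..b0 = 01111111 = 127

127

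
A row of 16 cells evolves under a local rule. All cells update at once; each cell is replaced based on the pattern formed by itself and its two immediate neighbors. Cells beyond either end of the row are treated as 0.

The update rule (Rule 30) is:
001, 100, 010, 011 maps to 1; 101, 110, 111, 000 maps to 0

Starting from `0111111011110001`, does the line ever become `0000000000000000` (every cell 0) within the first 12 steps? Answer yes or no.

1100000010001011
1010000111011010
1011001100010011
1010111010111110
1010100010100001
1010110110110011
1010100100101110
1010111111101001
1010100000001111
1010110000011000
1010101000110100
1010101101100110
step 12 is 1010101101100110, still not uniform 0

no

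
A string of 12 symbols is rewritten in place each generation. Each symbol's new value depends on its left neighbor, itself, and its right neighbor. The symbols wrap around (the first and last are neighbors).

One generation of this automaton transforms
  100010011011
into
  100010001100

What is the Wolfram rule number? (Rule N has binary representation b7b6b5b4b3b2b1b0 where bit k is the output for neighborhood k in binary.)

100

position 11: 111 → 0  (bit 7 = 0)
position 0: 110 → 1  (bit 6 = 1)
position 9: 101 → 1  (bit 5 = 1)
position 1: 100 → 0  (bit 4 = 0)
position 7: 011 → 0  (bit 3 = 0)
position 4: 010 → 1  (bit 2 = 1)
position 3: 001 → 0  (bit 1 = 0)
position 2: 000 → 0  (bit 0 = 0)
bits b7..b0 = 01100100 = 100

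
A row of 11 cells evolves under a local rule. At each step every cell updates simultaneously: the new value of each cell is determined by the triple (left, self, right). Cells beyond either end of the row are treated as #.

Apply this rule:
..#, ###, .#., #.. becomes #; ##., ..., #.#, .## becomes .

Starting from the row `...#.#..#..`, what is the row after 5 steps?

.###..##.##

step 1: #.##.######
step 2: ......#####
step 3: #....#.####
step 4: .#..##..###
step 5: .###..##.##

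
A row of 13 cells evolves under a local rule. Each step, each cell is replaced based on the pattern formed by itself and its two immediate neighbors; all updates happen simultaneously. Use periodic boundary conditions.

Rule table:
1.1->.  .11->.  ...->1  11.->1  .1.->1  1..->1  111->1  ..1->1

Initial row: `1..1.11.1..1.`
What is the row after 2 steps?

step 1: 1111..1.1111.
step 2: .111111..111.

.111111..111.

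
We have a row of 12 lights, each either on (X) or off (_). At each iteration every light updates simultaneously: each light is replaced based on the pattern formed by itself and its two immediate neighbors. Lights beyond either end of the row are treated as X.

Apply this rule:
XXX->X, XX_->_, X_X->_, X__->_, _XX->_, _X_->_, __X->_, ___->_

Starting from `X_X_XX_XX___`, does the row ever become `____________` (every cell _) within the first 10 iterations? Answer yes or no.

____________
all cells are _ at iteration 1

yes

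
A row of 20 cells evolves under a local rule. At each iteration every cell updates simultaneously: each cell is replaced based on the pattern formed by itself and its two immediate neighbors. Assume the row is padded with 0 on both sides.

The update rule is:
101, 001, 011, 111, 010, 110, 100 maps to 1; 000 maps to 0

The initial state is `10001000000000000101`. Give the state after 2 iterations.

11111110000000011111

iteration 1: 11011100000000001111
iteration 2: 11111110000000011111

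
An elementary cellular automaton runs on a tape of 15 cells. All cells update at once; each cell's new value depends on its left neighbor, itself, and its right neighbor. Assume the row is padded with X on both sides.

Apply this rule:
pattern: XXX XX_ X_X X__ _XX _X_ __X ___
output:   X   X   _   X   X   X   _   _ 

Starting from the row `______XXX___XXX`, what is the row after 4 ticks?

XXXX__XXXXX_XXX

X_____XXXX__XXX
XX____XXXXX_XXX
XXX___XXXXX_XXX
XXXX__XXXXX_XXX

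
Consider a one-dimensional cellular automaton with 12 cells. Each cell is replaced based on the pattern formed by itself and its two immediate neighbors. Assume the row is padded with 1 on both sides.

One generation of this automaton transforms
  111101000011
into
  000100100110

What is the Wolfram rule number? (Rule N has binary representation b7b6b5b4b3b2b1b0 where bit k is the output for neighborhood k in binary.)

90

position 0: 111 → 0  (bit 7 = 0)
position 3: 110 → 1  (bit 6 = 1)
position 4: 101 → 0  (bit 5 = 0)
position 6: 100 → 1  (bit 4 = 1)
position 10: 011 → 1  (bit 3 = 1)
position 5: 010 → 0  (bit 2 = 0)
position 9: 001 → 1  (bit 1 = 1)
position 7: 000 → 0  (bit 0 = 0)
bits b7..b0 = 01011010 = 90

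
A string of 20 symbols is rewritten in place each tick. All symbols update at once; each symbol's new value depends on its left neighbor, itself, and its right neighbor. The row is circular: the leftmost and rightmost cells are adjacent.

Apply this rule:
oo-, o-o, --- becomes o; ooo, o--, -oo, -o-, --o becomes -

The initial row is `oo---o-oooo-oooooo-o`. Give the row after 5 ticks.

tick 1: -o-o--o---oo-----oo-
tick 2: --o-----o--o-ooo--o-
tick 3: o---ooo-----o--o----
tick 4: --o---o-ooo------oo-
tick 5: o---o--o--o-oooo--o-

o---o--o--o-oooo--o-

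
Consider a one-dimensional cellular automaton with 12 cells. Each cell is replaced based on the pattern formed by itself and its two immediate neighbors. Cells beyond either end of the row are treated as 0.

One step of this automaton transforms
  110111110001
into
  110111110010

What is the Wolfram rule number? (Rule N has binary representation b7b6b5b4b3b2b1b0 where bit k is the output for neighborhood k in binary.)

position 4: 111 → 1  (bit 7 = 1)
position 1: 110 → 1  (bit 6 = 1)
position 2: 101 → 0  (bit 5 = 0)
position 8: 100 → 0  (bit 4 = 0)
position 0: 011 → 1  (bit 3 = 1)
position 11: 010 → 0  (bit 2 = 0)
position 10: 001 → 1  (bit 1 = 1)
position 9: 000 → 0  (bit 0 = 0)
bits b7..b0 = 11001010 = 202

202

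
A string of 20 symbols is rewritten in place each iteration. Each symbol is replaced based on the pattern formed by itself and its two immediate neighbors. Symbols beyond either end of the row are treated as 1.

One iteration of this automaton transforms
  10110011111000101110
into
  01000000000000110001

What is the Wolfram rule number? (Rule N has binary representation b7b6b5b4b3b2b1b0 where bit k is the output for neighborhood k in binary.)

36

position 7: 111 → 0  (bit 7 = 0)
position 0: 110 → 0  (bit 6 = 0)
position 1: 101 → 1  (bit 5 = 1)
position 4: 100 → 0  (bit 4 = 0)
position 2: 011 → 0  (bit 3 = 0)
position 14: 010 → 1  (bit 2 = 1)
position 5: 001 → 0  (bit 1 = 0)
position 12: 000 → 0  (bit 0 = 0)
bits b7..b0 = 00100100 = 36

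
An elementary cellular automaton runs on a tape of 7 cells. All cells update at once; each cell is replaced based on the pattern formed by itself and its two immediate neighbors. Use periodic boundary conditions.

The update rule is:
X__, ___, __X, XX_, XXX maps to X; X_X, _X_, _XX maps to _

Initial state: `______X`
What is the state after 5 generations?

XXX_XXX

generation 1: XXXXXX_
generation 2: _XXXXX_
generation 3: X_XXXXX
generation 4: X__XXXX
generation 5: XXX_XXX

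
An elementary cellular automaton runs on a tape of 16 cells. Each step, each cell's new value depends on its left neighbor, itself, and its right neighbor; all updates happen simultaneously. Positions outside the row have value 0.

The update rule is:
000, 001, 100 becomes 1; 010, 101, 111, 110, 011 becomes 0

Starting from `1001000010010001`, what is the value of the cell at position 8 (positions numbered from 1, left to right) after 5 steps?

0110111101101110
1000000000000001
0111111111111110
1000000000000001  (repeats step 2; period 2)
step 5: 0111111111111110
position 8 holds 1

1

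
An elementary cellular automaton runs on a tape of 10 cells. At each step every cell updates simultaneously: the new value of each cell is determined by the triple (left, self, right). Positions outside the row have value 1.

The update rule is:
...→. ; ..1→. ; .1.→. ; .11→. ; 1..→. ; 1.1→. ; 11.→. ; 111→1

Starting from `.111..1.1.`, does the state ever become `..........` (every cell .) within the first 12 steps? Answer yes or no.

yes

..1.......
..........
all cells are . at step 2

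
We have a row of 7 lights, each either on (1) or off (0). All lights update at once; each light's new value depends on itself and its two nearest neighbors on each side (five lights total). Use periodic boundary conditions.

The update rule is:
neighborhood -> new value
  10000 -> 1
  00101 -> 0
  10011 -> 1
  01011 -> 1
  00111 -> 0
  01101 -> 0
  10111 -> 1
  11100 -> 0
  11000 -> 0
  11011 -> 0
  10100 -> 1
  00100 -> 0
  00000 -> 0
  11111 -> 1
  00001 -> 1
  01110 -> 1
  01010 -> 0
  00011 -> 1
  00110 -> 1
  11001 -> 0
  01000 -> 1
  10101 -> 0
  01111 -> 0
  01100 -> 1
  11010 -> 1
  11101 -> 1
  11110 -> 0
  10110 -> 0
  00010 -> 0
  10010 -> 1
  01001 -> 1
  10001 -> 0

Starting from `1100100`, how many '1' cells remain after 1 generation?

5

generation 1: 1101011
count of 1: 5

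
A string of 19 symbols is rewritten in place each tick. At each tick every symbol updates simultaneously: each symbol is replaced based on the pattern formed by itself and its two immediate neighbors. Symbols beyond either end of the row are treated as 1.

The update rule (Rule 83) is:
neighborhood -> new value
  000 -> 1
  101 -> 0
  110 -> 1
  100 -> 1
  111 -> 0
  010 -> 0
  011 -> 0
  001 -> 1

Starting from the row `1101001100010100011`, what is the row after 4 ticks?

tick 1: 0100110111100011100
tick 2: 0011010000111100111
tick 3: 1101001111000111000
tick 4: 0100110001111001111

0100110001111001111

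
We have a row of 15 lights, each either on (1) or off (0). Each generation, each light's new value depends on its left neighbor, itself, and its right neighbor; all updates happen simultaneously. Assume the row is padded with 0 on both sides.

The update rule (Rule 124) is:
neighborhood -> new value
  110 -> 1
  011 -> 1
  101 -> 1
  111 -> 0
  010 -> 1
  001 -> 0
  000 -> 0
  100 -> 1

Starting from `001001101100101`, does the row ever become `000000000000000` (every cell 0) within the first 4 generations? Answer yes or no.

no

001101111110111
001111000011101
001001100010111
001101110011101
generation 4 is 001101110011101, still not uniform 0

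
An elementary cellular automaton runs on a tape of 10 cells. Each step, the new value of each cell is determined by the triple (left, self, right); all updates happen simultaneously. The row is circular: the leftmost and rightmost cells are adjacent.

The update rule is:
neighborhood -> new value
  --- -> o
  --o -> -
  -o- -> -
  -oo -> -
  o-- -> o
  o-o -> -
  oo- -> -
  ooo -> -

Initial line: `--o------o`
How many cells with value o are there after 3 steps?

6

o--ooooo--
-o------o-
--ooooo--o
count of o: 6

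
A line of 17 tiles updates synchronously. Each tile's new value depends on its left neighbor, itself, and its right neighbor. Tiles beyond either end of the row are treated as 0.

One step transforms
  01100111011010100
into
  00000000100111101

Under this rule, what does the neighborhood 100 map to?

At position 3 the neighborhood is 100; the next row has 0 there.

0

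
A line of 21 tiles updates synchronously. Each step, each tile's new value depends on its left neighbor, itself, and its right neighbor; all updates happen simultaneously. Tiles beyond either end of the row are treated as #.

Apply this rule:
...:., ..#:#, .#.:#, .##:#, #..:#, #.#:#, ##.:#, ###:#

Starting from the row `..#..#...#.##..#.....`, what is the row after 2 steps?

##################.##

step 1: #######.#########...#
step 2: ##################.##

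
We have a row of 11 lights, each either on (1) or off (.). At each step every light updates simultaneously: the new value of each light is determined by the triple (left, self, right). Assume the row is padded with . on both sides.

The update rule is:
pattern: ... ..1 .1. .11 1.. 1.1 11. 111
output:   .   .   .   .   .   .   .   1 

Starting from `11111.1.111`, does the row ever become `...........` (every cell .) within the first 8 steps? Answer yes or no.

yes

.111.....1.
..1........
...........
all cells are . at step 3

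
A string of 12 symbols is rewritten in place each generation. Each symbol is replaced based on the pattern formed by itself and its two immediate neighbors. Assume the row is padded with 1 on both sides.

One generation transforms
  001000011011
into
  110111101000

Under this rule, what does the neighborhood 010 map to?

At position 2 the neighborhood is 010; the next row has 0 there.

0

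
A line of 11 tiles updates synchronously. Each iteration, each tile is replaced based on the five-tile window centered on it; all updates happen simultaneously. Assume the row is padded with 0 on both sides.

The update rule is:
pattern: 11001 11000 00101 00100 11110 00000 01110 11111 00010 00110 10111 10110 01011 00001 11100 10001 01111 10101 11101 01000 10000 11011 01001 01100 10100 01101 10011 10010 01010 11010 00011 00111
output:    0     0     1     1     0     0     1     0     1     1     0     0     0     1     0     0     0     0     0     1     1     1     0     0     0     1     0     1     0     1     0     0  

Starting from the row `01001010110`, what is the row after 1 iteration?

11011000000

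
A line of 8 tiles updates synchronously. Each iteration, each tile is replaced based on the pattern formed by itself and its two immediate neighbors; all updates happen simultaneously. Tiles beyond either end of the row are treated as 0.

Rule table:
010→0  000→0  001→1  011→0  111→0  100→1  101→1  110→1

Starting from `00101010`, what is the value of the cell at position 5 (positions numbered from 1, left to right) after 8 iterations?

iteration 1: 01010101
iteration 2: 10101010
iteration 3: 01010101  (repeats iteration 1; period 2)
iteration 8: 10101010
position 5 holds 1

1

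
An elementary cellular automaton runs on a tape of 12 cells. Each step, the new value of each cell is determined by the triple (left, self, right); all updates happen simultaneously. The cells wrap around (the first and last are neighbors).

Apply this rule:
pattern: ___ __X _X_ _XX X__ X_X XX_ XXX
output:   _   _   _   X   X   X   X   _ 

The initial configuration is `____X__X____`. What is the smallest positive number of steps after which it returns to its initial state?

_____X__X___
______X__X__
_______X__X_
________X__X
X________X__
_X________X_
__X________X
X__X________
_X__X_______
__X__X______
___X__X_____
____X__X____

12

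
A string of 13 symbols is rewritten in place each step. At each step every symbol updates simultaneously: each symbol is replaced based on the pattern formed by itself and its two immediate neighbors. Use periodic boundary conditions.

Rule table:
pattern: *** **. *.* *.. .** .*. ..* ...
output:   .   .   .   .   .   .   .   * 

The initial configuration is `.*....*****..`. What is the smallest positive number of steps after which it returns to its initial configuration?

step 1: ...**.......*
step 2: .*....*****..

2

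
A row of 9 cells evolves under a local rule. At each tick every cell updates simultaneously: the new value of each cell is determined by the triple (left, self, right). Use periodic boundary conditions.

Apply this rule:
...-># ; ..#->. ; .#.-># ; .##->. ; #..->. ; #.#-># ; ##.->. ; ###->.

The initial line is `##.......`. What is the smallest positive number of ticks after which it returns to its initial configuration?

...#####.
##.......

2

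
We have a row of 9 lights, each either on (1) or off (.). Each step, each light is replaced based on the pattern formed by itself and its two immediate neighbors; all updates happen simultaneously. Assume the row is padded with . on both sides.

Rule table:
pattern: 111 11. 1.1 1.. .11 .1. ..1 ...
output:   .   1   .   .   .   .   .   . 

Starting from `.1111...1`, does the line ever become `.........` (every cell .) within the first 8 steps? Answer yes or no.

....1....
.........
all cells are . at step 2

yes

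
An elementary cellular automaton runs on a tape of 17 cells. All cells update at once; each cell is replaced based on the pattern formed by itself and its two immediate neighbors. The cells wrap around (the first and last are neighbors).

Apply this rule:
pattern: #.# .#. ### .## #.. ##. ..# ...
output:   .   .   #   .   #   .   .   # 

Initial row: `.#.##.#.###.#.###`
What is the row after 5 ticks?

.........#.....#.
########..####..#
#######.#..##.#..
.#####...#.....#.
..###.##..####..#

..###.##..####..#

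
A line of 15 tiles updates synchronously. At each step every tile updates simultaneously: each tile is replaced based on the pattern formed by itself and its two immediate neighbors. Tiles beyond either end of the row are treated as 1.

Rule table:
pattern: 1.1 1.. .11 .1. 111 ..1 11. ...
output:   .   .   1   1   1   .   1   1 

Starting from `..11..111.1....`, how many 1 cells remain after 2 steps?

..11..111.1.11.
..11..111.1.11.
count of 1: 8

8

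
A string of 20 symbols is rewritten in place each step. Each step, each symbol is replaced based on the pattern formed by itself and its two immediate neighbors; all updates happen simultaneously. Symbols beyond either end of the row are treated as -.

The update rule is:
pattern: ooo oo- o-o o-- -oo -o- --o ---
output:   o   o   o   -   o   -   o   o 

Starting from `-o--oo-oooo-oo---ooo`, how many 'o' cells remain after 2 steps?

o--ooooooooooo-ooooo
--oooooooooooooooooo
count of o: 18

18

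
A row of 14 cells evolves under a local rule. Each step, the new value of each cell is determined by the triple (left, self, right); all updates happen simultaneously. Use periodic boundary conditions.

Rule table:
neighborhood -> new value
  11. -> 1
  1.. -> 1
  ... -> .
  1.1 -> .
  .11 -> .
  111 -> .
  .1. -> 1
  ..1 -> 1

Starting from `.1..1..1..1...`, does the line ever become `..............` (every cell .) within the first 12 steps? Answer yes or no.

step 1: 111111111111..
step 2: ...........111
step 3: 1.........1..1
step 4: 11.......1111.
step 5: .11.....1...1.
step 6: 1.11...111.111
step 7: 1..11.1..1....
step 8: 111.1.11111..1
step 9: ..1.1.....111.
step 10: .11.11...1..11
step 11: ..1..11.1111.1
step 12: 11111.1....1.1
step 12 is 11111.1....1.1, still not uniform .

no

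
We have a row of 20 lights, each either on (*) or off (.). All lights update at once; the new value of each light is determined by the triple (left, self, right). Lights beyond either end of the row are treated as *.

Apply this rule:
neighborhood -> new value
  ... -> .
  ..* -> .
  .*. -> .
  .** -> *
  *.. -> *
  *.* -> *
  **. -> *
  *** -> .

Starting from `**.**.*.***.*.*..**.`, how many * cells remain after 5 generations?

.*****.**.**.*.*.***
**...********.*.**..
.**..*......**.****.
****..*.....****..**
...**..*....*..**.*.
count of *: 7

7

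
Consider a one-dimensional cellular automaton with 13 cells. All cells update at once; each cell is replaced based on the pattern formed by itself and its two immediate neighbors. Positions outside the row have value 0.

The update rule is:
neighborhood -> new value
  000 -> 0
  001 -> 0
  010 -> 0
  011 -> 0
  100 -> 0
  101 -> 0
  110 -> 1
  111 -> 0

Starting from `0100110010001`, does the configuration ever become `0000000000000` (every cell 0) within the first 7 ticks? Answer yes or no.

yes

tick 1: 0000010000000
tick 2: 0000000000000
all cells are 0 at tick 2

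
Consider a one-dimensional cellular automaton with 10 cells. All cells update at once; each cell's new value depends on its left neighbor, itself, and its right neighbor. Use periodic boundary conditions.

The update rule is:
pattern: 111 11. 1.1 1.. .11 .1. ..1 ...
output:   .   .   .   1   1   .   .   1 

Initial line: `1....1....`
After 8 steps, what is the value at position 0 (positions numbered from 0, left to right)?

1

step 1: .111..111.
step 2: .1..1.1..1
step 3: ..1....1..
step 4: 1..111..11
step 5: .1.1..1.1.
step 6: ....1....1
step 7: 111..111..
step 8: 1..1.1..1.
position 0 holds 1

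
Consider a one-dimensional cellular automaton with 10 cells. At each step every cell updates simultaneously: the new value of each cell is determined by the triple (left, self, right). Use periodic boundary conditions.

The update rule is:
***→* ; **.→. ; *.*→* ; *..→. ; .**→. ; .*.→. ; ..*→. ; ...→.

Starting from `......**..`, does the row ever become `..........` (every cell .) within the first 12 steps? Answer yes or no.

yes

step 1: ..........
all cells are . at step 1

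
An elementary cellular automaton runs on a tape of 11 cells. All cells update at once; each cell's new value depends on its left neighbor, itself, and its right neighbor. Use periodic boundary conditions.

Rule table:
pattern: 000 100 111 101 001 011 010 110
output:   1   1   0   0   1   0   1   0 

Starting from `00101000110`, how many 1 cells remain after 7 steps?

9

step 1: 11101111001
step 2: 00000000110
step 3: 11111111001
step 4: 00000000110  (repeats step 2; period 2)
step 7: 11111111001
count of 1: 9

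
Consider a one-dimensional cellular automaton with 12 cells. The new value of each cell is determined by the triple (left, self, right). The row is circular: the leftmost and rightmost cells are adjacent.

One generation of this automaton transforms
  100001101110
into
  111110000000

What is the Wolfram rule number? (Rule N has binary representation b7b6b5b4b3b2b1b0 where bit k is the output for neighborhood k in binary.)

position 9: 111 → 0  (bit 7 = 0)
position 6: 110 → 0  (bit 6 = 0)
position 7: 101 → 0  (bit 5 = 0)
position 1: 100 → 1  (bit 4 = 1)
position 5: 011 → 0  (bit 3 = 0)
position 0: 010 → 1  (bit 2 = 1)
position 4: 001 → 1  (bit 1 = 1)
position 2: 000 → 1  (bit 0 = 1)
bits b7..b0 = 00010111 = 23

23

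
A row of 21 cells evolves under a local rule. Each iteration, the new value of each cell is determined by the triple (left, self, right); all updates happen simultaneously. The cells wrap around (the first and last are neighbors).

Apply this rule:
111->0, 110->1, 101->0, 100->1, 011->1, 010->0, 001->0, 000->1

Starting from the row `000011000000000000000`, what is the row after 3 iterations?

iteration 1: 111011111111111111111
iteration 2: 001010000000000000000
iteration 3: 100001111111111111111

100001111111111111111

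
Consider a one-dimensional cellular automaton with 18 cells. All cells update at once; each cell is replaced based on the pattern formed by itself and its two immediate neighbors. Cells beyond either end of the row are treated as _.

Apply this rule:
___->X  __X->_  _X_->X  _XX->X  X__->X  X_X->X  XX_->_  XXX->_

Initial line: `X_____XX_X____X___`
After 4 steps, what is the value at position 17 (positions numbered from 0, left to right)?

_

XXXXX_X_XXXXX_XXXX
X____XXXX____XX___
XXXX_X___XXX_X_XXX
X___XXXX_X__XXXX__
position 17 holds _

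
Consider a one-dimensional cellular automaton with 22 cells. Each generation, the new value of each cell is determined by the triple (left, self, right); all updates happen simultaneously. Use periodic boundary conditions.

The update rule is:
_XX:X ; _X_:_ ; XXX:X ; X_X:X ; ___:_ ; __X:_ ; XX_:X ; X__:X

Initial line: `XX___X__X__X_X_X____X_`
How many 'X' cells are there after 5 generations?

XXX___X__X__X_X_X____X
XXXX___X__X__X_X_X___X
XXXXX___X__X__X_X_X__X
XXXXXX___X__X__X_X_X_X
XXXXXXX___X__X__X_X_XX
count of X: 13

13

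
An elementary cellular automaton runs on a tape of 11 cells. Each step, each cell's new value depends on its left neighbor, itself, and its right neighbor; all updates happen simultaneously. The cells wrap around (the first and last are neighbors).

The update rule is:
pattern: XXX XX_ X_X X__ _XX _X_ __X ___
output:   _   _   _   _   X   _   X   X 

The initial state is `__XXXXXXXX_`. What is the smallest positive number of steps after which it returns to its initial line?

22

step 1: XXX________
step 2: X___XXXXXXX
step 3: __XXX______
step 4: XXX___XXXXX
step 5: ____XXX____
step 6: XXXXX___XXX
step 7: ______XXX__
step 8: XXXXXXX___X
step 9: ________XXX
step 10: _XXXXXXXX__
step 11: XX________X
step 12: ___XXXXXXXX
step 13: _XXX_______
step 14: XX___XXXXXX
step 15: ___XXX_____
step 16: XXXX___XXXX
step 17: _____XXX___
step 18: XXXXXX___XX
step 19: _______XXX_
step 20: XXXXXXXX___
step 21: X________XX
step 22: __XXXXXXXX_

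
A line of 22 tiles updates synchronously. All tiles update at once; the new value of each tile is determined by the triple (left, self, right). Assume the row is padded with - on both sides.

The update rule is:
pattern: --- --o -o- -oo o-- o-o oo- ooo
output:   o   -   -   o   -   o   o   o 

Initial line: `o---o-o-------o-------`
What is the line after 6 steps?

--o--o--ooooo---oooooo
o-------ooooo-o-oooooo
--ooooo-oooooo-ooooooo
o-oooooooooooooooooooo
-ooooooooooooooooooooo
-ooooooooooooooooooooo

-ooooooooooooooooooooo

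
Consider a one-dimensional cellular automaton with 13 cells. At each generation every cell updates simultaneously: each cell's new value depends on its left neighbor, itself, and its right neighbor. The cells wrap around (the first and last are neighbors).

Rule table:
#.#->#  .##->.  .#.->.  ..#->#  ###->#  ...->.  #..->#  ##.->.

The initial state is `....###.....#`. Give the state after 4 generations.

.##.#.#.#.#.#

generation 1: #..#.#.#...#.
generation 2: .##.#.#.#.#.#
generation 3: #..#.#.#.#.#.
generation 4: .##.#.#.#.#.#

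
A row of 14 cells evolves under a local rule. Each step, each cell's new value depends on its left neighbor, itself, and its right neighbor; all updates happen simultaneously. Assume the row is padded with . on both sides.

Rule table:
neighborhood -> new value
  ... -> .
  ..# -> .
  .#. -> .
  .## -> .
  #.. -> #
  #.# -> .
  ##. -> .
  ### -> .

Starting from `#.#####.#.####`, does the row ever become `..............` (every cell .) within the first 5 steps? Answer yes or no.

yes

..............
all cells are . at step 1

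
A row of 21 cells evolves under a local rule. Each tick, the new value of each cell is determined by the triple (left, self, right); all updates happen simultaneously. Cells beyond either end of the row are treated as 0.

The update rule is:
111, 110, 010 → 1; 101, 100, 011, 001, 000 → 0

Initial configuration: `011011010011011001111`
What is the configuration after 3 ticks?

001001010001001000111
001001010001001000011
001001010001001000001

001001010001001000001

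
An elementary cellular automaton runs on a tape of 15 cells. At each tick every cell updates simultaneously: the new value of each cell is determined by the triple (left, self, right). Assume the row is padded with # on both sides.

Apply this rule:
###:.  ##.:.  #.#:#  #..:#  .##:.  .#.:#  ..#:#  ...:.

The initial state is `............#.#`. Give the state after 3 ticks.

tick 1: #..........###.
tick 2: .#........#...#
tick 3: ###......###.#.

###......###.#.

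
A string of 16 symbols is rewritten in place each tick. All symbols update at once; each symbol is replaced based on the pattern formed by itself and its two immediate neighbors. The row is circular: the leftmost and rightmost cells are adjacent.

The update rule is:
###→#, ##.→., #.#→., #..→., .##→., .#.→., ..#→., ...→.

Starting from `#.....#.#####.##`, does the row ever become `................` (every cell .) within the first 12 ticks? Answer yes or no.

yes

tick 1: .........###...#
tick 2: ..........#.....
tick 3: ................
all cells are . at tick 3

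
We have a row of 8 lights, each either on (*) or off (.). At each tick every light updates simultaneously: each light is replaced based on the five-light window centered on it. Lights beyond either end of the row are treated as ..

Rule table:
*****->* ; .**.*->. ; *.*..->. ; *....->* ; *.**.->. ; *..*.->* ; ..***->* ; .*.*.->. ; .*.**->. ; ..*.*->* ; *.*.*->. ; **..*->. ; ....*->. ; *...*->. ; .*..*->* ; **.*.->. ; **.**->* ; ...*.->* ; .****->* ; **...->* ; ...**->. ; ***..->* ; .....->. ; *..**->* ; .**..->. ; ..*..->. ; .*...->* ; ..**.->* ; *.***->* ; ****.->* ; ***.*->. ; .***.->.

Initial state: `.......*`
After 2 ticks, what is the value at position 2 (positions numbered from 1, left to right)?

.

......*.
.....*.*
position 2 holds .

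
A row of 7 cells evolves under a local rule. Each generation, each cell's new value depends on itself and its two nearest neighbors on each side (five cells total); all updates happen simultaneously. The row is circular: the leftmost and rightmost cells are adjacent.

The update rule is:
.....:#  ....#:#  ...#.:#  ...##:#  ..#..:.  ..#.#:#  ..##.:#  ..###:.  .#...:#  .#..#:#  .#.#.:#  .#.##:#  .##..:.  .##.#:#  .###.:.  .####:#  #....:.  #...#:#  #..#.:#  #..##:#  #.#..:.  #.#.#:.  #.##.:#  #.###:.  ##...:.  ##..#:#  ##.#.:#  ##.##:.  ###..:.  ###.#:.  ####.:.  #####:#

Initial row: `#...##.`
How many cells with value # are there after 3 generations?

2

.######
..###..
##.....
count of #: 2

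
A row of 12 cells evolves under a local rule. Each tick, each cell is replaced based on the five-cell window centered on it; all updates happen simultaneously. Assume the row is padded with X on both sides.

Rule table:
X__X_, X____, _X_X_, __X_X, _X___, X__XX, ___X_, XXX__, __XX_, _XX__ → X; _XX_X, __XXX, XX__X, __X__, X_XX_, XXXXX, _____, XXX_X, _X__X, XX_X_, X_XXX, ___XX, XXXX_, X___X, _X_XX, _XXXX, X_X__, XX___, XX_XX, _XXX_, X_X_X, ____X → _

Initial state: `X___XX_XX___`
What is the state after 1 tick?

X___X___X___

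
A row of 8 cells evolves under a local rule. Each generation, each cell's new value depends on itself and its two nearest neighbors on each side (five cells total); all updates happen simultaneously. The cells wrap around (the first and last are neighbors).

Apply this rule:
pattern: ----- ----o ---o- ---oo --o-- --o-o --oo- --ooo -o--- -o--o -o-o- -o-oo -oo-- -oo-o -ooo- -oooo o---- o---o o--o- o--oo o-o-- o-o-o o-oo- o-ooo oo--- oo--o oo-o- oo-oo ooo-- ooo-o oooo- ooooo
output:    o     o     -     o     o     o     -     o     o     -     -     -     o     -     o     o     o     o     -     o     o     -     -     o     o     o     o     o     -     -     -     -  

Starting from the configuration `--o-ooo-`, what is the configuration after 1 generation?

o-o-oo-o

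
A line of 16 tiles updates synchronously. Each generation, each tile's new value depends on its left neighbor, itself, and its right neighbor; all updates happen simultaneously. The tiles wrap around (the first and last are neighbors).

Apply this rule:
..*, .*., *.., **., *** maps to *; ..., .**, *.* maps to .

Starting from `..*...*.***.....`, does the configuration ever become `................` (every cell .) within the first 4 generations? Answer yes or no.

no

generation 1: .***.**..***....
generation 2: *.**..***.***...
generation 3: *..***.**..***.*
generation 4: ***.**..***.**..
generation 4 is ***.**..***.**.., still not uniform .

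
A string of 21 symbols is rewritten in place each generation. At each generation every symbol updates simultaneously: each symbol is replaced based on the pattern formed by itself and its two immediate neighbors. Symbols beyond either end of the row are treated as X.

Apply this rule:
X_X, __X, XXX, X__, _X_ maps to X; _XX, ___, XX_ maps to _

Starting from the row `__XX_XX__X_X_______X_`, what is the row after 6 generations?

X_X_X_XXX_XXXXXXXXXXX

generation 1: XX__X__XXXXXX_____XXX
generation 2: X_XXXXX_XXXX_X___X_XX
generation 3: _X_XXX_X_XX_XXX_XXX_X
generation 4: XXX_X_XXX__X_X_X_X_X_
generation 5: XX_XXX_X_XXXXXXXXXXXX
generation 6: X_X_X_XXX_XXXXXXXXXXX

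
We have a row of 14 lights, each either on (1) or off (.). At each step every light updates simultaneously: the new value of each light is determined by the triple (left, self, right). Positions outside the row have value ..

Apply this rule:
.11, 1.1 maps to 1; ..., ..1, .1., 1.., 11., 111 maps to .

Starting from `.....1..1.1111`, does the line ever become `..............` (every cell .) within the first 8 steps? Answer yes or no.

.........11...
.........1....
..............
all cells are . at step 3

yes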